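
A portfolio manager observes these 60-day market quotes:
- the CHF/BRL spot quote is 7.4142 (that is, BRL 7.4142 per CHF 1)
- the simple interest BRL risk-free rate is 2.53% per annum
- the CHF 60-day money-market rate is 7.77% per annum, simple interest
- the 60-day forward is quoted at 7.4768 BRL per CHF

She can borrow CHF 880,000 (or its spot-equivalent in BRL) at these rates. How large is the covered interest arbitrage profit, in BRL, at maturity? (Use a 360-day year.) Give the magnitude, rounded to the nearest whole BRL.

BRL 112,782

T = 60/360 years.
Route A — deposit CHF, sell forward: 880,000 × 1.012950 × 7.4768 = BRL 6,664,789.61.
Route B — convert at spot, deposit BRL: 880,000 × 7.4142 × 1.004216667 = BRL 6,552,007.63.
The quoted forward overvalues CHF, so borrow BRL, buy CHF at spot, deposit the CHF at 7.77%, and sell the proceeds forward at 7.4768.
Arbitrage profit = |6,664,789.61 − 6,552,007.63| = BRL 112,782.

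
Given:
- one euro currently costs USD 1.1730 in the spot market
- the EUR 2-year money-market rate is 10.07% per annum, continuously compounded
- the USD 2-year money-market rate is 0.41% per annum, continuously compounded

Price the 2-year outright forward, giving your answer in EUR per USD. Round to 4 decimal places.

1.0342

T = 2 years.
USD growth factor: e^(0.0041×2) = 1.0082337.
EUR accumulates by e^(0.1007×2) = 1.2231139.
CIP: F = S · (grow USD)/(grow EUR) = 1.173 × 1.0082337/1.2231139 = 0.9669240 USD per EUR.
Quoted the other way: 1/0.9669240 = 1.0342 EUR per USD.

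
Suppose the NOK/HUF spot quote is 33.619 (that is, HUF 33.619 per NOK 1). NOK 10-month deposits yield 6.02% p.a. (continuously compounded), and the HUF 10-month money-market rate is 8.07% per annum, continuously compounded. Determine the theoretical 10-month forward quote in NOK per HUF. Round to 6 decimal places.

0.029241

T = 10/12 years.
HUF growth factor: e^(0.0807×10/12) = 1.0695628.
NOK growth factor: e^(0.0602×10/12) = 1.0514463.
CIP: F = S · (grow HUF)/(grow NOK) = 33.619 × 1.0695628/1.0514463 = 34.19826 HUF per NOK.
Quoted the other way: 1/34.19826 = 0.029241 NOK per HUF.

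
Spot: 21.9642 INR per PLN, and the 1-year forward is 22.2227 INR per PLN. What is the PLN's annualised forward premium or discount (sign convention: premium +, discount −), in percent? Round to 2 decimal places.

T = 1 year.
Period premium: (22.2227 − 21.9642)/21.9642 = 0.0117692.
Annualise by dividing by T: 0.0117692 / 1 = 0.011769 → 1.18%.

+1.18%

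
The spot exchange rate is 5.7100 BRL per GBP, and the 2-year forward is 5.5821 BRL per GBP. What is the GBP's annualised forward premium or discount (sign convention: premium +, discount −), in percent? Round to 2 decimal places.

T = 2 years.
Period premium: (5.5821 − 5.71)/5.71 = -0.0223993.
Annualise by dividing by T: -0.0223993 / 2 = -0.011200 → -1.12%.

-1.12%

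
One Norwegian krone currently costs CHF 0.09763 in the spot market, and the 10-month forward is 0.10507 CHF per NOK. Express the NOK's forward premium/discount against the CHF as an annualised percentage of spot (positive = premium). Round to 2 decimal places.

T = 10/12 years.
Period premium: (0.10507 − 0.09763)/0.09763 = 0.0762061.
Annualise by dividing by T: 0.0762061 / (10/12) = 0.091447 → 9.14%.

+9.14%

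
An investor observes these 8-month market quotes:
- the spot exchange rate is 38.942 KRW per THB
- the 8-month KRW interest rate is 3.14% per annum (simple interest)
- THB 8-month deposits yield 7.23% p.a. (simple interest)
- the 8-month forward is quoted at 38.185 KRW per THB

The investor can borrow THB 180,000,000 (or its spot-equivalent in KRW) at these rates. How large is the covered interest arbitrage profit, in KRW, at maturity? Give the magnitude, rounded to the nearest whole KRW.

KRW 48,299,604

T = 8/12 years.
Route A — deposit THB, sell forward: 180,000,000 × 1.048200 × 38.185 = KRW 7,204,593,060.00.
Route B — convert at spot, deposit KRW: 180,000,000 × 38.942 × 1.020933333333 = KRW 7,156,293,456.00.
The quoted forward overvalues THB, so borrow KRW, buy THB at spot, deposit the THB at 7.23%, and sell the proceeds forward at 38.185.
The gap between the two covered legs is KRW 48,299,604.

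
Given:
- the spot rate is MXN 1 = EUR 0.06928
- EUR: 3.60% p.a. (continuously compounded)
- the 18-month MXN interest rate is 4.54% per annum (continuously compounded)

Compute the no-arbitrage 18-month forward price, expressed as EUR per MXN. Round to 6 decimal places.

T = 18/12 years.
EUR accumulates by e^(0.0360×18/12) = 1.0554846.
Growth of 1 MXN over T: e^(0.0454×18/12) = 1.0704724.
CIP: F = S · (grow EUR)/(grow MXN) = 0.06928 × 1.0554846/1.0704724 = 0.06831000 EUR per MXN.

0.068310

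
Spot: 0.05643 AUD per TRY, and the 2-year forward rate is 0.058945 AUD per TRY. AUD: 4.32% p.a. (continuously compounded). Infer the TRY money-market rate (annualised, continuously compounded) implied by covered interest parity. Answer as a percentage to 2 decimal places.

2.14%

T = 2 years.
By CIP, F/S equals the AUD-to-TRY growth ratio: 0.058945/0.05643 = 1.0445685.
The AUD side grows by e^(0.0432×2) = 1.0902423.
So the TRY growth factor = 1.043725.
r = ln(1.043725)/2 = 0.021398 → 2.14%.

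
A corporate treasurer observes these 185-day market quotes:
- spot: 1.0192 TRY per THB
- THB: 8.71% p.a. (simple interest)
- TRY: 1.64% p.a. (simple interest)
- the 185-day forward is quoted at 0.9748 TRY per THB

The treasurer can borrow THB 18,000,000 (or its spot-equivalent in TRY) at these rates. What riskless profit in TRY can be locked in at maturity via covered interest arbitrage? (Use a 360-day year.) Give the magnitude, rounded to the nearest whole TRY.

TRY 168,441

T = 185/360 years.
Route A — deposit THB, sell forward: 18,000,000 × 1.0447597222 × 0.9748 = TRY 18,331,771.99.
Route B — convert at spot, deposit TRY: 18,000,000 × 1.0192 × 1.0084277778 = TRY 18,500,212.64.
The quoted forward undervalues THB, so borrow THB, convert to TRY at spot, deposit the TRY at 1.64%, and buy THB forward at 0.9748 to cover the loan.
Arbitrage profit = |18,331,771.99 − 18,500,212.64| = TRY 168,441.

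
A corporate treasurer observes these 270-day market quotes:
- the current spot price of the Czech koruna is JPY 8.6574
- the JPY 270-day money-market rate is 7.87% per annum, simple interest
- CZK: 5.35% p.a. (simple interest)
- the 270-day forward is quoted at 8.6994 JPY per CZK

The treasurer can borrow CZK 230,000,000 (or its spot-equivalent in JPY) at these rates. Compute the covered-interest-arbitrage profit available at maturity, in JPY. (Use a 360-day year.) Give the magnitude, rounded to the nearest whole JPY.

JPY 27,586,110

T = 270/360 years.
Route A — deposit CZK, sell forward: 230,000,000 × 1.040125 × 8.6994 = JPY 2,081,146,587.75.
Route B — convert at spot, deposit JPY: 230,000,000 × 8.6574 × 1.059025 = JPY 2,108,732,698.05.
The quoted forward undervalues CZK, so borrow CZK, convert to JPY at spot, deposit the JPY at 7.87%, and buy CZK forward at 8.6994 to cover the loan.
The gap between the two covered legs is JPY 27,586,110.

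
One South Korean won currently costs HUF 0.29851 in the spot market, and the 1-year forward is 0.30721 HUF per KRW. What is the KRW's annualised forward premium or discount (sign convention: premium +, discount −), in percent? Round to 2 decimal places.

+2.91%

T = 1 year.
Period premium: (0.30721 − 0.29851)/0.29851 = 0.0291448.
Per annum: 0.0291448 / 1 = 0.029145 = 2.91%.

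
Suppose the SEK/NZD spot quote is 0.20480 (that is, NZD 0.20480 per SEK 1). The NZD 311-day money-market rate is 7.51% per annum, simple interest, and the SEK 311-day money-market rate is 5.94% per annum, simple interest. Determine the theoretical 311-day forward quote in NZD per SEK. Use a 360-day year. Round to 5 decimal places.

T = 311/360 years.
Growth of 1 NZD over T: 1 + 0.0751×311/360 = 1.0648781.
SEK accumulates by 1 + 0.0594×311/360 = 1.051315.
Forward (NZD per SEK) = 0.2048 × 1.0648781 / 1.051315 = 0.2074421.

0.20744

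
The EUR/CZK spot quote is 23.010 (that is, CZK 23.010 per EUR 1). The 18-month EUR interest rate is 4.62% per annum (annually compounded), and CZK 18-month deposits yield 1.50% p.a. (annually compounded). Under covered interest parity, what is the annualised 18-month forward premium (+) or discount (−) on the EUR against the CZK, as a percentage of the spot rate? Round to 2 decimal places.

-2.96%

T = 18/12 years.
No-arbitrage forward: 23.01 × 1.0225842 / 1.0700944 = 21.988399 CZK/EUR.
Annualised premium = (F − S)/S × (1/T) = (21.988399 − 23.01)/23.01 ÷ (18/12) = -2.96%.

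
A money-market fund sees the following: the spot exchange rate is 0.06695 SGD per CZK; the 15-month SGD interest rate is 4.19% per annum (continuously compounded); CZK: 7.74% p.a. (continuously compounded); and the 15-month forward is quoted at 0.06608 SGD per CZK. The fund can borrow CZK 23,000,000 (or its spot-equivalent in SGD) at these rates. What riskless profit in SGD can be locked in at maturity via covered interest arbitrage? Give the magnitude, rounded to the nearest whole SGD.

SGD 51,584

T = 15/12 years.
Keep in CZK, deliver into the forward: 23,000,000·1.101584943·0.06608 = SGD 1,674,232.86.
Swap to SGD now, deposit: 23,000,000·0.06695·1.053770832 = SGD 1,622,649.02.
The quoted forward overvalues CZK, so borrow SGD, buy CZK at spot, deposit the CZK at 7.74%, and sell the proceeds forward at 0.06608.
Arbitrage profit = |1,674,232.86 − 1,622,649.02| = SGD 51,584.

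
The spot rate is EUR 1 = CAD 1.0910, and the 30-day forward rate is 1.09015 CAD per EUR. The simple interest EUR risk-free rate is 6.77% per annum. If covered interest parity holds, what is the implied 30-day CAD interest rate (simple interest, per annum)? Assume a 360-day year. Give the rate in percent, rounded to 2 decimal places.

T = 30/360 years.
CIP gives F = S · g_CAD/g_EUR, so g_CAD/g_EUR = 1.09015/1.091 = 0.9992209.
The EUR side grows by 1 + 0.0677×30/360 = 1.0056417.
That pins the CAD growth at 1.0048582.
r = (1.0048582 − 1)/(30/360) = 0.058298 → 5.83%.

5.83%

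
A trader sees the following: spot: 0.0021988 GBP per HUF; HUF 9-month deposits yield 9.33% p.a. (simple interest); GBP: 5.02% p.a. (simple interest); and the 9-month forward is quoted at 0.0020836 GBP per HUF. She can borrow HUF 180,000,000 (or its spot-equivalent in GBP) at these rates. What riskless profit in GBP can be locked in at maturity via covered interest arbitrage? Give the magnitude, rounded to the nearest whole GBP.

T = 9/12 years.
Keep in HUF, deliver into the forward: 180,000,000·1.069975·0.0020836 = GBP 401,291.98.
Swap to GBP now, deposit: 180,000,000·0.0021988·1.037650 = GBP 410,685.27.
The quoted forward undervalues HUF, so borrow HUF, convert to GBP at spot, deposit the GBP at 5.02%, and buy HUF forward at 0.0020836 to cover the loan.
Profit = 410,685.27 − 401,291.98 = GBP 9,393.

GBP 9,393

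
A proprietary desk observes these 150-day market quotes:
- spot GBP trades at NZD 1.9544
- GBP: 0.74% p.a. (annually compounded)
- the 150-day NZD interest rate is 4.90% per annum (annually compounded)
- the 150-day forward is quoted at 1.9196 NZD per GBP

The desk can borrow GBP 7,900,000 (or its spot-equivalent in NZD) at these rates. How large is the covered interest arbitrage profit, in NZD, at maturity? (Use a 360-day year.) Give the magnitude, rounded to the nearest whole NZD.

NZD 539,099

T = 150/360 years.
Route A — deposit GBP, sell forward: 7,900,000 × 1.0030767043 × 1.9196 = NZD 15,211,497.73.
Route B — convert at spot, deposit NZD: 7,900,000 × 1.9544 × 1.0201321937 = NZD 15,750,596.24.
The quoted forward undervalues GBP, so borrow GBP, convert to NZD at spot, deposit the NZD at 4.90%, and buy GBP forward at 1.9196 to cover the loan.
The gap between the two covered legs is NZD 539,099.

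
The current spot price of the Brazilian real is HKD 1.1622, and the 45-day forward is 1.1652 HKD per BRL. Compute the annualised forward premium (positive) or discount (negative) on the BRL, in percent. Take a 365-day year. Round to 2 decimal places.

T = 45/365 years.
Period premium: (1.1652 − 1.1622)/1.1622 = 0.0025813.
Per annum: 0.0025813 / (45/365) = 0.020937 = 2.09%.

+2.09%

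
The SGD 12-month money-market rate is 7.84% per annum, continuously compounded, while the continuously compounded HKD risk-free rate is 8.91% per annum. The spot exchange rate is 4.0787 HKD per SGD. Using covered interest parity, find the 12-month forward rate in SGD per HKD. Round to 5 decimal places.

T = 1 year.
HKD growth factor: e^(0.0891×1) = 1.093190.
Growth of 1 SGD over T: e^(0.0784×1) = 1.0815552.
CIP: F = S · (grow HKD)/(grow SGD) = 4.0787 × 1.093190/1.0815552 = 4.122577 HKD per SGD.
Invert for SGD per HKD: 1 / 4.122577 = 0.24257.

0.24257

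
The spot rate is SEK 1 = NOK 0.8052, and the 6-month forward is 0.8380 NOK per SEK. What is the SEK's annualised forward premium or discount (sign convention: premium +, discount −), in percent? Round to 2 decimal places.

+8.15%

T = 6/12 years.
SEK trades forward at +4.07352% vs spot over the period.
Annualise by dividing by T: 0.0407352 / (6/12) = 0.081470 → 8.15%.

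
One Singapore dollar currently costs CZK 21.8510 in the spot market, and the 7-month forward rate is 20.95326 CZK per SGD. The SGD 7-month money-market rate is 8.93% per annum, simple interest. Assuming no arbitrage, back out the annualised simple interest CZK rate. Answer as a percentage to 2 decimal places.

1.52%

T = 7/12 years.
F/S = 20.95326/21.851 = 0.9589154 = (growth of CZK) / (growth of SGD).
SGD growth factor: 1 + 0.0893×7/12 = 1.0520917.
That pins the CZK growth at 1.0088669.
(1.0088669 − 1)/T = 0.015200, i.e. 1.52%.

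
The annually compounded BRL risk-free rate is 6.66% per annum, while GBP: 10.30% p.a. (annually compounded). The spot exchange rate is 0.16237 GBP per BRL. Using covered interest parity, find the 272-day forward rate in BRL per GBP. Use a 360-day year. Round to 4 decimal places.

6.0046

T = 272/360 years.
Growth of 1 GBP over T: (1 + 0.1030)^(272/360) = 1.0768821.
Growth of 1 BRL over T: (1 + 0.0666)^(272/360) = 1.0499213.
CIP: F = S · (grow GBP)/(grow BRL) = 0.16237 × 1.0768821/1.0499213 = 0.1665395 GBP per BRL.
Quoted the other way: 1/0.1665395 = 6.0046 BRL per GBP.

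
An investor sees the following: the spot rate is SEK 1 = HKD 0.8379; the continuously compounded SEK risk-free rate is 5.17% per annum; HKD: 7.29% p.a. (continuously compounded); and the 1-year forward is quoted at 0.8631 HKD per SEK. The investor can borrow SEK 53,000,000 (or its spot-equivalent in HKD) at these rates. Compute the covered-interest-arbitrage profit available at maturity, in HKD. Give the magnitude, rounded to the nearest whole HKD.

HKD 404,465

T = 1 year.
Invest the SEK and cover forward: 53,000,000 × 1.0530597772 × 0.8631 = HKD 48,171,482.37.
Convert at spot and invest in HKD: 53,000,000 × 0.8379 × 1.0756229692 = HKD 47,767,017.75.
The quoted forward overvalues SEK, so borrow HKD, buy SEK at spot, deposit the SEK at 5.17%, and sell the proceeds forward at 0.8631.
Arbitrage profit = |48,171,482.37 − 47,767,017.75| = HKD 404,465.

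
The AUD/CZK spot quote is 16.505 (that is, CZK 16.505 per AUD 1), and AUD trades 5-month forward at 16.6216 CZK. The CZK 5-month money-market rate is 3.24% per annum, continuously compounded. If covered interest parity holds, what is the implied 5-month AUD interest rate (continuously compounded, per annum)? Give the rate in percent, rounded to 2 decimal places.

T = 5/12 years.
By CIP, F/S equals the CZK-to-AUD growth ratio: 16.6216/16.505 = 1.0070645.
The CZK side grows by e^(0.0324×5/12) = 1.0135915.
That pins the AUD growth at 1.0064812.
Take logs: ln 1.0064812 / (5/12) = 0.015505, so 1.55%.

1.55%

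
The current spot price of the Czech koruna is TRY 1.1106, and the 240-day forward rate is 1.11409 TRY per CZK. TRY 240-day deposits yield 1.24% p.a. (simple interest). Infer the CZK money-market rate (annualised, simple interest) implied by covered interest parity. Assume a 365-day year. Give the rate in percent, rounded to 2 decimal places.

T = 240/365 years.
By CIP, F/S equals the TRY-to-CZK growth ratio: 1.11409/1.1106 = 1.0031424.
TRY growth factor: 1 + 0.0124×240/365 = 1.0081534.
That pins the CZK growth at 1.0049953.
(1.0049953 − 1)/T = 0.007597, i.e. 0.76%.

0.76%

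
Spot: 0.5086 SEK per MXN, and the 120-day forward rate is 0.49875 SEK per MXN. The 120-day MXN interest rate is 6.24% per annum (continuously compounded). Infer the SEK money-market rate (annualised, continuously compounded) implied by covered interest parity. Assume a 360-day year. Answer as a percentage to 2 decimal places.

0.37%

T = 120/360 years.
By CIP, F/S equals the SEK-to-MXN growth ratio: 0.49875/0.5086 = 0.9806331.
The MXN side grows by e^(0.0624×120/360) = 1.0210178.
So the SEK growth factor = 1.0012439.
r = ln(1.0012439)/(120/360) = 0.003729 → 0.37%.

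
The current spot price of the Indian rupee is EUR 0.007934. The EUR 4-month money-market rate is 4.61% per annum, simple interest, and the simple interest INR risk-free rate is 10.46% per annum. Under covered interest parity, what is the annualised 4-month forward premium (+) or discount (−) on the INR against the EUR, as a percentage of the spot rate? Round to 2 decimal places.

T = 4/12 years.
No-arbitrage forward: 0.007934 × 1.0153667 / 1.0348667 = 0.007784500 EUR/INR.
Annualised premium = (F − S)/S × (1/T) = (0.007784500 − 0.007934)/0.007934 ÷ (4/12) = -5.65%.

-5.65%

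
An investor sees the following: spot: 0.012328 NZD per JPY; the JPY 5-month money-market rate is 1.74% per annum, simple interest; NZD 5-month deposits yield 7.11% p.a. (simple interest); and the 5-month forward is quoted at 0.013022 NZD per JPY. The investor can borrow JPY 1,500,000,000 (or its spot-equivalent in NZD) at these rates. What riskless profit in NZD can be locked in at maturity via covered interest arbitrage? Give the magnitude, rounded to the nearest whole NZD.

T = 5/12 years.
Invest the JPY and cover forward: 1,500,000,000 × 1.007250 × 0.013022 = NZD 19,674,614.25.
Convert at spot and invest in NZD: 1,500,000,000 × 0.012328 × 1.029625 = NZD 19,039,825.50.
The quoted forward overvalues JPY, so borrow NZD, buy JPY at spot, deposit the JPY at 1.74%, and sell the proceeds forward at 0.013022.
Profit = 19,674,614.25 − 19,039,825.50 = NZD 634,789.

NZD 634,789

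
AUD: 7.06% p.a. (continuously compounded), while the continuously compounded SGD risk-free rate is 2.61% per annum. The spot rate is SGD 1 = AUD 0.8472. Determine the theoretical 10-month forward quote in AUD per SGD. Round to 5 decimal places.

0.87921

T = 10/12 years.
AUD growth factor: e^(0.0706×10/12) = 1.0605985.
SGD accumulates by e^(0.0261×10/12) = 1.0219883.
Forward (AUD per SGD) = 0.8472 × 1.0605985 / 1.0219883 = 0.8792068.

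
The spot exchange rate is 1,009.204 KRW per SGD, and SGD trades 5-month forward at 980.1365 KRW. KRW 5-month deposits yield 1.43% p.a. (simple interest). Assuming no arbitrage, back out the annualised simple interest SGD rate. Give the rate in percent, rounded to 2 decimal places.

8.59%

T = 5/12 years.
By CIP, F/S equals the KRW-to-SGD growth ratio: 980.1365/1009.204 = 0.9711976.
The KRW side grows by 1 + 0.0143×5/12 = 1.0059583.
Hence g_SGD = 1.0357916.
(1.0357916 − 1)/T = 0.085900, i.e. 8.59%.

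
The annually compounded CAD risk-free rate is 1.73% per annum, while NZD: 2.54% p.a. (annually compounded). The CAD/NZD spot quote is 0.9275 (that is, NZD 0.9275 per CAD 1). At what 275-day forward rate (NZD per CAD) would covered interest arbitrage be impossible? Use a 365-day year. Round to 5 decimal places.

T = 275/365 years.
NZD accumulates by (1 + 0.0254)^(275/365) = 1.0190777.
CAD growth factor: (1 + 0.0173)^(275/365) = 1.0130066.
So F = 0.9275 × 1.0190777 / 1.0130066 = 0.9330586 (NZD/CAD).

0.93306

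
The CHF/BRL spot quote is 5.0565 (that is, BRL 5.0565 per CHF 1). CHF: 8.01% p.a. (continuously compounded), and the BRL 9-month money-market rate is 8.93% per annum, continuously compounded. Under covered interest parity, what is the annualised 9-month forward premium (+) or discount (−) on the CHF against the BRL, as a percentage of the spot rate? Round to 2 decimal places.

+0.92%

T = 9/12 years.
CIP forward (BRL per CHF) = 5.0565 × 1.0692687/1.0619162 = 5.0915102.
Annualised premium = (F − S)/S × (1/T) = (5.0915102 − 5.0565)/5.0565 ÷ (9/12) = 0.92%.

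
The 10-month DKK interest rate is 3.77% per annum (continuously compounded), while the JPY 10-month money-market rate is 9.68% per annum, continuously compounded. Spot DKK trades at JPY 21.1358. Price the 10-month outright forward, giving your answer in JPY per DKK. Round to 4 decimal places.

22.2028

T = 10/12 years.
Growth of 1 JPY over T: e^(0.0968×10/12) = 1.0840095.
Growth of 1 DKK over T: e^(0.0377×10/12) = 1.03191538.
So F = 21.1358 × 1.0840095 / 1.03191538 = 22.202797 (JPY/DKK).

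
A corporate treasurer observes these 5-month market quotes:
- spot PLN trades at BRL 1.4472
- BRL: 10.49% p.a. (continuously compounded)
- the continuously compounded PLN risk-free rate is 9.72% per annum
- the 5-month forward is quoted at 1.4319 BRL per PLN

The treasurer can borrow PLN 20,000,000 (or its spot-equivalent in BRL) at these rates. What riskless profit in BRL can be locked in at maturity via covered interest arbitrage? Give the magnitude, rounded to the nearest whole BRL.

BRL 415,503

T = 5/12 years.
Invest the PLN and cover forward: 20,000,000 × 1.0413313097 × 1.4319 = BRL 29,821,646.05.
Convert at spot and invest in BRL: 20,000,000 × 1.4472 × 1.0446776128 = BRL 30,237,148.82.
The quoted forward undervalues PLN, so borrow PLN, convert to BRL at spot, deposit the BRL at 10.49%, and buy PLN forward at 1.4319 to cover the loan.
The gap between the two covered legs is BRL 415,503.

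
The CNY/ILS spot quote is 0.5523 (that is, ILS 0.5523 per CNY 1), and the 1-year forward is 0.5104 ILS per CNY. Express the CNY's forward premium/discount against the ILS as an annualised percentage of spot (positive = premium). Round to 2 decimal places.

-7.59%

T = 1 year.
CNY trades forward at -7.58646% vs spot over the period.
Per annum: -0.0758646 / 1 = -0.075865 = -7.59%.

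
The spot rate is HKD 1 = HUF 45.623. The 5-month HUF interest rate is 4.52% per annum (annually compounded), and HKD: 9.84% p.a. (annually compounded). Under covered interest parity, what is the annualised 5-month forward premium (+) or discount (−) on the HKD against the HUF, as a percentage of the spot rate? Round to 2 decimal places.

T = 5/12 years.
No-arbitrage forward: 45.623 × 1.0185908 / 1.0398808 = 44.688937 HUF/HKD.
Annualised premium = (F − S)/S × (1/T) = (44.688937 − 45.623)/45.623 ÷ (5/12) = -4.91%.

-4.91%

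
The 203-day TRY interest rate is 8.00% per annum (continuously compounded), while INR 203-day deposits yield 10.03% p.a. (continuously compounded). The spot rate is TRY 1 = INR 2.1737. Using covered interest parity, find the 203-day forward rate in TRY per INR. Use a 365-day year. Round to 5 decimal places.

0.45488

T = 203/365 years.
INR accumulates by e^(0.1003×203/365) = 1.0573685.
Growth of 1 TRY over T: e^(0.0800×203/365) = 1.0454978.
So F = 2.1737 × 1.0573685 / 1.0454978 = 2.198380 (INR/TRY).
Quoted the other way: 1/2.198380 = 0.45488 TRY per INR.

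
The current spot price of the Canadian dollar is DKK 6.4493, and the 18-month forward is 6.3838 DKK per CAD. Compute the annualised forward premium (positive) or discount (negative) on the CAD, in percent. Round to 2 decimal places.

-0.68%

T = 18/12 years.
CAD trades forward at -1.01561% vs spot over the period.
×(1/T) gives -0.68% p.a.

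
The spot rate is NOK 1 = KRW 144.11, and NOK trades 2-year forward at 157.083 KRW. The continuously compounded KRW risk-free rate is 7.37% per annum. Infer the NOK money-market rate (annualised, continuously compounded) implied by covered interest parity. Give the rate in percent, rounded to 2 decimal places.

T = 2 years.
F/S = 157.083/144.11 = 1.0900215 = (growth of KRW) / (growth of NOK).
KRW growth factor: e^(0.0737×2) = 1.1588174.
Hence g_NOK = 1.0631143.
r = ln(1.0631143)/2 = 0.030601 → 3.06%.

3.06%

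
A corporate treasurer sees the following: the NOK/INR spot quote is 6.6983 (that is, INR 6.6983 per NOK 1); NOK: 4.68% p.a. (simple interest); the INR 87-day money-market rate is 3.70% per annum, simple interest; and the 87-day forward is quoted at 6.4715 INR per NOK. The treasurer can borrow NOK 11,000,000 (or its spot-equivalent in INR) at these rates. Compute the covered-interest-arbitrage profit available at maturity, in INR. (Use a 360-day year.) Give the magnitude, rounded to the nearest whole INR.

T = 87/360 years.
Route A — deposit NOK, sell forward: 11,000,000 × 1.011310 × 6.4715 = INR 71,991,619.32.
Route B — convert at spot, deposit INR: 11,000,000 × 6.6983 × 1.0089416667 = INR 74,340,133.63.
The quoted forward undervalues NOK, so borrow NOK, convert to INR at spot, deposit the INR at 3.70%, and buy NOK forward at 6.4715 to cover the loan.
Profit = 74,340,133.63 − 71,991,619.32 = INR 2,348,514.

INR 2,348,514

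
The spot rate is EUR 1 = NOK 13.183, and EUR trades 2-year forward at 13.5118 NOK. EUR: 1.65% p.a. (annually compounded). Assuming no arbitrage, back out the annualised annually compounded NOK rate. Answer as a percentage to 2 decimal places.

T = 2 years.
CIP gives F = S · g_NOK/g_EUR, so g_NOK/g_EUR = 13.5118/13.183 = 1.0249412.
EUR growth factor: (1 + 0.0165)^2 = 1.0332723.
So the NOK growth factor = 1.0590434.
Annualise: 1.0590434^(1/2) − 1 = 0.029098 = 2.91%.

2.91%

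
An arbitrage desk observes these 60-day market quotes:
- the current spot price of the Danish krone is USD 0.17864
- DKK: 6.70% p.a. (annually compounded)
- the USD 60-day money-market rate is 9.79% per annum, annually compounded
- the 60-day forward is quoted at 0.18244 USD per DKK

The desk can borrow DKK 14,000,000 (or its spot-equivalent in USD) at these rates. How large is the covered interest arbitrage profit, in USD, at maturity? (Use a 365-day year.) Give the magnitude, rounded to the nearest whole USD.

USD 41,880

T = 60/365 years.
Invest the DKK and cover forward: 14,000,000 × 1.010717459 × 0.18244 = USD 2,581,534.11.
Convert at spot and invest in USD: 14,000,000 × 0.17864 × 1.015471771 = USD 2,539,654.28.
The quoted forward overvalues DKK, so borrow USD, buy DKK at spot, deposit the DKK at 6.70%, and sell the proceeds forward at 0.18244.
Arbitrage profit = |2,581,534.11 − 2,539,654.28| = USD 41,880.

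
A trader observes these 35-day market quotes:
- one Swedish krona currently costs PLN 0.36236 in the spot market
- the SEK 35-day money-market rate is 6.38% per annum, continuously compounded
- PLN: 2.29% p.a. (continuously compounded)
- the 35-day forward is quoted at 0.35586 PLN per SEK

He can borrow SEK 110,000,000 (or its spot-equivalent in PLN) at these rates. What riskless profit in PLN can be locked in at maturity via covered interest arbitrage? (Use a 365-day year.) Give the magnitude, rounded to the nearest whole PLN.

PLN 562,410

T = 35/365 years.
Route A — deposit SEK, sell forward: 110,000,000 × 1.0061365602 × 0.35586 = PLN 39,384,813.19.
Route B — convert at spot, deposit PLN: 110,000,000 × 0.36236 × 1.0021983031 = PLN 39,947,223.48.
The quoted forward undervalues SEK, so borrow SEK, convert to PLN at spot, deposit the PLN at 2.29%, and buy SEK forward at 0.35586 to cover the loan.
Arbitrage profit = |39,384,813.19 − 39,947,223.48| = PLN 562,410.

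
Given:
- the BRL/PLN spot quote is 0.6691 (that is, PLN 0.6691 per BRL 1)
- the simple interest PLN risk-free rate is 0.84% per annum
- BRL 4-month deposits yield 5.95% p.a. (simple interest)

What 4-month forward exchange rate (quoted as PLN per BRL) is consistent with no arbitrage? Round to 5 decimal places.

0.65792

T = 4/12 years.
PLN accumulates by 1 + 0.0084×4/12 = 1.002800.
BRL accumulates by 1 + 0.0595×4/12 = 1.0198333.
So F = 0.6691 × 1.002800 / 1.0198333 = 0.6579247 (PLN/BRL).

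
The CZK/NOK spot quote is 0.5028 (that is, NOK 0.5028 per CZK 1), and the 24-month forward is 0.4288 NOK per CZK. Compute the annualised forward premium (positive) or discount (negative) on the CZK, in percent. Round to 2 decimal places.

-7.36%

T = 2 years.
(F − S)/S = (0.4288 − 0.5028)/0.5028 = -0.1471758.
Per annum: -0.1471758 / 2 = -0.073588 = -7.36%.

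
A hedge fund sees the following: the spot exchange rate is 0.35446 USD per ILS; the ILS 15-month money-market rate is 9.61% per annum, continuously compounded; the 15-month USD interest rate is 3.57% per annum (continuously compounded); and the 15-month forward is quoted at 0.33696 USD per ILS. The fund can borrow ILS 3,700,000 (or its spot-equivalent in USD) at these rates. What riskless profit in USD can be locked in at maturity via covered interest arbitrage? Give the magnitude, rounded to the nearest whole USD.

T = 15/12 years.
Invest the ILS and cover forward: 3,700,000 × 1.127637797 × 0.33696 = USD 1,405,884.68.
Convert at spot and invest in USD: 3,700,000 × 0.35446 × 1.045635673 = USD 1,371,353.28.
The quoted forward overvalues ILS, so borrow USD, buy ILS at spot, deposit the ILS at 9.61%, and sell the proceeds forward at 0.33696.
Profit = 1,405,884.68 − 1,371,353.28 = USD 34,531.

USD 34,531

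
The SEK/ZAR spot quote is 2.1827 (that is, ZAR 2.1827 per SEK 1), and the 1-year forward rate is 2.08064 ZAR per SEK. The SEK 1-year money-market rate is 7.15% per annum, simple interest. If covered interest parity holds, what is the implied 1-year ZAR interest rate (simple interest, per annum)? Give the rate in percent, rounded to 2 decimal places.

T = 1 year.
CIP gives F = S · g_ZAR/g_SEK, so g_ZAR/g_SEK = 2.08064/2.1827 = 0.9532414.
The SEK side grows by 1 + 0.0715×1 = 1.071500.
So the ZAR growth factor = 1.0213982.
r = (1.0213982 − 1)/1 = 0.021398 → 2.14%.

2.14%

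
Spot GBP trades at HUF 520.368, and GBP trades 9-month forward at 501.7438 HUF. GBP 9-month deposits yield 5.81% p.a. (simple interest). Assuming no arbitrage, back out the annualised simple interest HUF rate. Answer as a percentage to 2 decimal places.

0.83%

T = 9/12 years.
By CIP, F/S equals the HUF-to-GBP growth ratio: 501.7438/520.368 = 0.9642096.
GBP growth factor: 1 + 0.0581×9/12 = 1.043575.
So the HUF growth factor = 1.006225.
(1.006225 − 1)/T = 0.008300, i.e. 0.83%.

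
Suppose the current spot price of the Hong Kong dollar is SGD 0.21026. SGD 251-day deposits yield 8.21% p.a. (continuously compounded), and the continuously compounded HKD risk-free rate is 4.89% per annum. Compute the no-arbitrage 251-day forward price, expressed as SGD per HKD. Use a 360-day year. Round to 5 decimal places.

T = 251/360 years.
Growth of 1 SGD over T: e^(0.0821×251/360) = 1.058912.
HKD accumulates by e^(0.0489×251/360) = 1.034682.
CIP: F = S · (grow SGD)/(grow HKD) = 0.21026 × 1.058912/1.034682 = 0.2151838 SGD per HKD.

0.21518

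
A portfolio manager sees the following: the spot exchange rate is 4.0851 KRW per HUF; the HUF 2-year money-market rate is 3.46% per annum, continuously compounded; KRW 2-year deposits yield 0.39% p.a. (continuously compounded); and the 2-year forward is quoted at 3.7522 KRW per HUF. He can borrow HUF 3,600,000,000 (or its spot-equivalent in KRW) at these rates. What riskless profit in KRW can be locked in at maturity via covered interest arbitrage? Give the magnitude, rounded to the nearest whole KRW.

T = 2 years.
Invest the HUF and cover forward: 3,600,000,000 × 1.07165051782 × 3.7522 = KRW 14,475,769,462.67.
Convert at spot and invest in KRW: 3,600,000,000 × 4.0851 × 1.007830499246 = KRW 14,821,518,140.89.
The quoted forward undervalues HUF, so borrow HUF, convert to KRW at spot, deposit the KRW at 0.39%, and buy HUF forward at 3.7522 to cover the loan.
The gap between the two covered legs is KRW 345,748,678.

KRW 345,748,678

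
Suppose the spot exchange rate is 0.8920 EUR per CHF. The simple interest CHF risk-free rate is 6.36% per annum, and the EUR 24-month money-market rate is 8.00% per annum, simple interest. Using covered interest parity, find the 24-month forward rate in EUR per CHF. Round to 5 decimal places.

T = 2 years.
EUR growth factor: 1 + 0.0800×2 = 1.160000.
CHF growth factor: 1 + 0.0636×2 = 1.127200.
So F = 0.892 × 1.160000 / 1.127200 = 0.9179560 (EUR/CHF).

0.91796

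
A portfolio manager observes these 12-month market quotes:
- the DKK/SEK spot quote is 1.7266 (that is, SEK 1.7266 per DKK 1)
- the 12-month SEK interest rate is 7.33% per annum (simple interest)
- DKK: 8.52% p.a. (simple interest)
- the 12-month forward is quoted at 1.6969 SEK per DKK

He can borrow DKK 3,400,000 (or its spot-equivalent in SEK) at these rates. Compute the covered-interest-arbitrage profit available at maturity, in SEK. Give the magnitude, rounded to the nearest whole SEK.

T = 1 year.
Invest the DKK and cover forward: 3,400,000 × 1.085200 × 1.6969 = SEK 6,261,017.99.
Convert at spot and invest in SEK: 3,400,000 × 1.7266 × 1.073300 = SEK 6,300,743.25.
The quoted forward undervalues DKK, so borrow DKK, convert to SEK at spot, deposit the SEK at 7.33%, and buy DKK forward at 1.6969 to cover the loan.
The gap between the two covered legs is SEK 39,725.

SEK 39,725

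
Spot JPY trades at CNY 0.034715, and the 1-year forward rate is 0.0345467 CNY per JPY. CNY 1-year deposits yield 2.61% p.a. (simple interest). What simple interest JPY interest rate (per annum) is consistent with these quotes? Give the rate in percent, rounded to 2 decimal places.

3.11%

T = 1 year.
By CIP, F/S equals the CNY-to-JPY growth ratio: 0.0345467/0.034715 = 0.9951520.
CNY growth factor: 1 + 0.0261×1 = 1.026100.
That pins the JPY growth at 1.0310988.
r = (1.0310988 − 1)/1 = 0.031099 → 3.11%.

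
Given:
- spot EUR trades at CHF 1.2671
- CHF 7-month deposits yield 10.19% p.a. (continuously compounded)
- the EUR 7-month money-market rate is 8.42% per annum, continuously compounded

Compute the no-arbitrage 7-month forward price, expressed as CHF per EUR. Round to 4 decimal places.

1.2803

T = 7/12 years.
CHF accumulates by e^(0.1019×7/12) = 1.0612439.
Growth of 1 EUR over T: e^(0.0842×7/12) = 1.0503429.
So F = 1.2671 × 1.0612439 / 1.0503429 = 1.280251 (CHF/EUR).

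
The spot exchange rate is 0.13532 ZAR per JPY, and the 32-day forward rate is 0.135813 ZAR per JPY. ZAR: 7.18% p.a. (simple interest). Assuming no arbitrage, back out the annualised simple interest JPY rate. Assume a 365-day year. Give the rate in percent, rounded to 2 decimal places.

3.01%

T = 32/365 years.
CIP gives F = S · g_ZAR/g_JPY, so g_ZAR/g_JPY = 0.135813/0.13532 = 1.0036432.
ZAR growth factor: 1 + 0.0718×32/365 = 1.0062948.
So the JPY growth factor = 1.002642.
(1.002642 − 1)/T = 0.030135, i.e. 3.01%.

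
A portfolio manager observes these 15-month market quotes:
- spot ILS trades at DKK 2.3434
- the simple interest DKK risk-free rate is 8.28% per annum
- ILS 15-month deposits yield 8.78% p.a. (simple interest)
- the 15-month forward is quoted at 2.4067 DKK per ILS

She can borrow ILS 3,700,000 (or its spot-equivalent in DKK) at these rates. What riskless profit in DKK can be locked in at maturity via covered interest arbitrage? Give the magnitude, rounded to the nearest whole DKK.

T = 15/12 years.
Keep in ILS, deliver into the forward: 3,700,000·1.109750·2.4067 = DKK 9,882,090.70.
Swap to DKK now, deposit: 3,700,000·2.3434·1.103500 = DKK 9,567,985.03.
The quoted forward overvalues ILS, so borrow DKK, buy ILS at spot, deposit the ILS at 8.78%, and sell the proceeds forward at 2.4067.
Profit = 9,882,090.70 − 9,567,985.03 = DKK 314,106.

DKK 314,106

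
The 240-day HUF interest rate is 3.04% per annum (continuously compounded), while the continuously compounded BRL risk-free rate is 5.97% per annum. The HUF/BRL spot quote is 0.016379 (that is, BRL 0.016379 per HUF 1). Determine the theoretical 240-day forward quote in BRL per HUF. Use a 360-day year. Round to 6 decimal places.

0.016702

T = 240/360 years.
Growth of 1 BRL over T: e^(0.0597×240/360) = 1.0406026.
HUF accumulates by e^(0.0304×240/360) = 1.0204734.
Forward (BRL per HUF) = 0.016379 × 1.0406026 / 1.0204734 = 0.01670208.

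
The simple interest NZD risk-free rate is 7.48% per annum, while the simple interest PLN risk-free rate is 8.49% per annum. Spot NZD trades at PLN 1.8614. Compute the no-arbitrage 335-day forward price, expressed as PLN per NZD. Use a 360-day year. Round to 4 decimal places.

T = 335/360 years.
Growth of 1 PLN over T: 1 + 0.0849×335/360 = 1.0790042.
NZD accumulates by 1 + 0.0748×335/360 = 1.0696056.
CIP: F = S · (grow PLN)/(grow NZD) = 1.8614 × 1.0790042/1.0696056 = 1.877756 PLN per NZD.

1.8778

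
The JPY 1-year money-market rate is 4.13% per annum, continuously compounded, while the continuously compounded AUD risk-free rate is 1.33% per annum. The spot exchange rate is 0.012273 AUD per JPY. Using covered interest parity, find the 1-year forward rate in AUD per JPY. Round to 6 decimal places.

T = 1 year.
AUD growth factor: e^(0.0133×1) = 1.0133888.
JPY accumulates by e^(0.0413×1) = 1.0421647.
So F = 0.012273 × 1.0133888 / 1.0421647 = 0.01193412 (AUD/JPY).

0.011934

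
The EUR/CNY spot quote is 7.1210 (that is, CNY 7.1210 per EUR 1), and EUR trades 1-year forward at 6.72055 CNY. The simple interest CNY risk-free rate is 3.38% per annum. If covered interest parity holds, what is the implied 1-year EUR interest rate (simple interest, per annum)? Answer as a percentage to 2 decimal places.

9.54%

T = 1 year.
CIP gives F = S · g_CNY/g_EUR, so g_CNY/g_EUR = 6.72055/7.121 = 0.9437649.
CNY growth factor: 1 + 0.0338×1 = 1.033800.
So the EUR growth factor = 1.0953999.
r = (1.0953999 − 1)/1 = 0.095400 → 9.54%.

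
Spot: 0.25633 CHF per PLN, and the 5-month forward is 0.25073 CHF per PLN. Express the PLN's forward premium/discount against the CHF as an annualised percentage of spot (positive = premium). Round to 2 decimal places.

-5.24%

T = 5/12 years.
(F − S)/S = (0.25073 − 0.25633)/0.25633 = -0.0218468.
Per annum: -0.0218468 / (5/12) = -0.052432 = -5.24%.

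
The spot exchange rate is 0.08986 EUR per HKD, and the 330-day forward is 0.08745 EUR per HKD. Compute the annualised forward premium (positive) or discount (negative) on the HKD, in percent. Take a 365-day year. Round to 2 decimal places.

T = 330/365 years.
HKD trades forward at -2.68195% vs spot over the period.
Per annum: -0.0268195 / (330/365) = -0.029664 = -2.97%.

-2.97%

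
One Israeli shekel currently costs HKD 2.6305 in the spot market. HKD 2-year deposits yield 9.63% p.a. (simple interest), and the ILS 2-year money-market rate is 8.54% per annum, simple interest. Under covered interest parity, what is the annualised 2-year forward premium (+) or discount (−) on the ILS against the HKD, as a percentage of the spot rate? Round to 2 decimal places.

+0.93%

T = 2 years.
No-arbitrage forward: 2.6305 × 1.192600 / 1.170800 = 2.6794792 HKD/ILS.
(F − S)/S ÷ T = (2.6794792 − 2.6305)/2.6305/2 = 0.009310 → 0.93%.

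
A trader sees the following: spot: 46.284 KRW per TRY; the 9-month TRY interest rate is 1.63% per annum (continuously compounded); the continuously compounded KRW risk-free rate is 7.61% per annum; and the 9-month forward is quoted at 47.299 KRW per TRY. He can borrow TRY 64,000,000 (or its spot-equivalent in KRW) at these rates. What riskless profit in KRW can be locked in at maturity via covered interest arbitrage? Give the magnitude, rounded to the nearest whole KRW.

KRW 71,790,171

T = 9/12 years.
Route A — deposit TRY, sell forward: 64,000,000 × 1.012300030751 × 47.299 = KRW 3,064,369,865.89.
Route B — convert at spot, deposit KRW: 64,000,000 × 46.284 × 1.058735212559 = KRW 3,136,160,037.00.
The quoted forward undervalues TRY, so borrow TRY, convert to KRW at spot, deposit the KRW at 7.61%, and buy TRY forward at 47.299 to cover the loan.
Arbitrage profit = |3,064,369,865.89 − 3,136,160,037.00| = KRW 71,790,171.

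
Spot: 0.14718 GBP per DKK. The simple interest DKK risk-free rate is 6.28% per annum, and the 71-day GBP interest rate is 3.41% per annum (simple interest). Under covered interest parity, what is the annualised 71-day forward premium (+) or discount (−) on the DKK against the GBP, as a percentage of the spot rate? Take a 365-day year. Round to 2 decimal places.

T = 71/365 years.
F = S · g_GBP/g_DKK = 0.14718 × 1.0066332/1.0122159 = 0.14636825.
Annualised premium = (F − S)/S × (1/T) = (0.14636825 − 0.14718)/0.14718 ÷ (71/365) = -2.84%.

-2.84%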